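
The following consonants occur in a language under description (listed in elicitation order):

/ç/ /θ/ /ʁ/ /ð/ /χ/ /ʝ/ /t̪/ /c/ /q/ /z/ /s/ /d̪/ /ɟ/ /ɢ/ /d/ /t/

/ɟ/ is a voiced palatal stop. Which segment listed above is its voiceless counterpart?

The voiceless counterpart is a voiceless palatal stop — in this inventory, /c/.

/c/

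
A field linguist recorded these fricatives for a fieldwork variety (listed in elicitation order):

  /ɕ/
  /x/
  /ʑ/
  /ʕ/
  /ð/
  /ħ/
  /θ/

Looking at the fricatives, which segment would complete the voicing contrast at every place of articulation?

Voiceless: /θ/ (dental), /ɕ/ (alveolo-palatal), /x/ (velar), /ħ/ (pharyngeal).
Voiced: /ð/ (dental), /ʑ/ (alveolo-palatal), /ʕ/ (pharyngeal).
The velar row has no voiced member, so the gap is the voiced velar fricative /ɣ/.

/ɣ/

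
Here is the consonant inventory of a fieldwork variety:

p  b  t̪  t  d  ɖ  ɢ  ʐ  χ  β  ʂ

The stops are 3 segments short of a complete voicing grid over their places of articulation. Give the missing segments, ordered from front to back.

/d̪/, /ʈ/, /q/

Voiceless: /p/ (bilabial), /t̪/ (dental), /t/ (alveolar).
Voiced: /b/ (bilabial), /d/ (alveolar), /ɖ/ (retroflex), /ɢ/ (uvular).
Gaps, from front to back: dental lacks voiced (/d̪/); retroflex lacks voiceless (/ʈ/); uvular lacks voiceless (/q/).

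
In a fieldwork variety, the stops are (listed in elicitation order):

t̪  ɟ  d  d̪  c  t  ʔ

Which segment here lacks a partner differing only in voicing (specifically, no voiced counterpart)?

Dental: /t̪/ ~ /d̪/
Alveolar: /t/ ~ /d/
Palatal: /c/ ~ /ɟ/
Glottal: only /ʔ/ (voiceless); no voiced partner.
So /ʔ/ is the unpaired segment.

/ʔ/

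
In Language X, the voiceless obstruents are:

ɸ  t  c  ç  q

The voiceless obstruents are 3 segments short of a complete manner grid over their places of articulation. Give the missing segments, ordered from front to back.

/p/, /s/, /χ/

Stop: /t/ (alveolar), /c/ (palatal), /q/ (uvular).
Fricative: /ɸ/ (bilabial), /ç/ (palatal).
Gaps, from front to back: bilabial lacks stop (/p/); alveolar lacks fricative (/s/); uvular lacks fricative (/χ/).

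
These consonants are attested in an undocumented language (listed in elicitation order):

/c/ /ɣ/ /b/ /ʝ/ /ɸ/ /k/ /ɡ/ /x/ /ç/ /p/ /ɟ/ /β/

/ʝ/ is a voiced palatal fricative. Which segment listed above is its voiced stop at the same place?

/ɟ/

The voiced stop at the same place is a voiced palatal stop — in this inventory, /ɟ/.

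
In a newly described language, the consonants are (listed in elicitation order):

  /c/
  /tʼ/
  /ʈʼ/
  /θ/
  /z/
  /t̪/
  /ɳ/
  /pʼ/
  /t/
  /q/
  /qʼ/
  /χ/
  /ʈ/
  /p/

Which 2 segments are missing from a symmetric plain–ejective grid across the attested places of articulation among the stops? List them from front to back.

bilabial: plain /p/, ejective /pʼ/.
dental: plain /t̪/, ejective —.
alveolar: plain /t/, ejective /tʼ/.
retroflex: plain /ʈ/, ejective /ʈʼ/.
palatal: plain /c/, ejective —.
uvular: plain /q/, ejective /qʼ/.
Gaps, from front to back: dental lacks ejective (/t̪ʼ/); palatal lacks ejective (/cʼ/).

/t̪ʼ/, /cʼ/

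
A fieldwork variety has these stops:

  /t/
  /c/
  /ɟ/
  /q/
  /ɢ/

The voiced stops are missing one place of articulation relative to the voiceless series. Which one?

Voiceless: /t/ (alveolar), /c/ (palatal), /q/ (uvular).
Voiced: /ɟ/ (palatal), /ɢ/ (uvular).
Every place of articulation has a voiced member except alveolar, where /d/ would be expected.

alveolar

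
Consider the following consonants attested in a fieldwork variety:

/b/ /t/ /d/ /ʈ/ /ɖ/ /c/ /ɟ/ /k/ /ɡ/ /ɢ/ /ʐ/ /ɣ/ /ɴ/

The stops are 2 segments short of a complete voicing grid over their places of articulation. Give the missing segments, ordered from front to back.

/p/, /q/

place of articulation  voiceless  voiced  
bilabial          —         b       
alveolar          t         d       
retroflex         ʈ         ɖ       
palatal           c         ɟ       
velar             k         ɡ       
uvular            —         ɢ       
Gaps, from front to back: bilabial lacks voiceless (/p/); uvular lacks voiceless (/q/).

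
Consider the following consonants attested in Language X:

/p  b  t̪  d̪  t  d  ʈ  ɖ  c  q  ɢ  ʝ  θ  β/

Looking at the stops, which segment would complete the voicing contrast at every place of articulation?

/ɟ/

bilabial: voiceless /p/, voiced /b/.
dental: voiceless /t̪/, voiced /d̪/.
alveolar: voiceless /t/, voiced /d/.
retroflex: voiceless /ʈ/, voiced /ɖ/.
palatal: voiceless /c/, voiced —.
uvular: voiceless /q/, voiced /ɢ/.
The palatal row has no voiced member, so the gap is the voiced palatal stop /ɟ/.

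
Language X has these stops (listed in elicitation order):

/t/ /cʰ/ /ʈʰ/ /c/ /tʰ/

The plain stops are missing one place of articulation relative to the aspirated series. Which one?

Plain: /t/ (alveolar), /c/ (palatal).
Aspirated: /tʰ/ (alveolar), /ʈʰ/ (retroflex), /cʰ/ (palatal).
Every place of articulation has a plain member except retroflex, where /ʈ/ would be expected.

retroflex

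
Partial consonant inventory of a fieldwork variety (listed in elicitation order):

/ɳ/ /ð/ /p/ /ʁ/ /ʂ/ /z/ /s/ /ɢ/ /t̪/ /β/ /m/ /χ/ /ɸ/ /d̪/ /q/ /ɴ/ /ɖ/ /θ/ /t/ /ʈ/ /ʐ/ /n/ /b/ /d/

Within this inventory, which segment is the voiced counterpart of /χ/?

/ʁ/

/χ/ is a voiceless uvular fricative.
The voiced counterpart is a voiced uvular fricative — in this inventory, /ʁ/.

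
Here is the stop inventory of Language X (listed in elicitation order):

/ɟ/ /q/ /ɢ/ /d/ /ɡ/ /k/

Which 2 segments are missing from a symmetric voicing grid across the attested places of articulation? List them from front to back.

alveolar: voiceless —, voiced /d/.
palatal: voiceless —, voiced /ɟ/.
velar: voiceless /k/, voiced /ɡ/.
uvular: voiceless /q/, voiced /ɢ/.
Gaps, from front to back: alveolar lacks voiceless (/t/); palatal lacks voiceless (/c/).

/t/, /c/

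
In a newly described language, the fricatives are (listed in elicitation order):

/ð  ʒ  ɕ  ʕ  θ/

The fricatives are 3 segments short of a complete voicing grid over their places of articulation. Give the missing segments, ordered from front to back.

/ʃ/, /ʑ/, /ħ/

dental: voiceless /θ/, voiced /ð/.
postalveolar: voiceless —, voiced /ʒ/.
alveolo-palatal: voiceless /ɕ/, voiced —.
pharyngeal: voiceless —, voiced /ʕ/.
Gaps, from front to back: postalveolar lacks voiceless (/ʃ/); alveolo-palatal lacks voiced (/ʑ/); pharyngeal lacks voiceless (/ħ/).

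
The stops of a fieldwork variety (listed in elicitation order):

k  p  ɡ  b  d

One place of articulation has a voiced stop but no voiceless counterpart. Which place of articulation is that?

Voiceless: /p/ (bilabial), /k/ (velar).
Voiced: /b/ (bilabial), /d/ (alveolar), /ɡ/ (velar).
Every place of articulation has a voiceless member except alveolar, where /t/ would be expected.

alveolar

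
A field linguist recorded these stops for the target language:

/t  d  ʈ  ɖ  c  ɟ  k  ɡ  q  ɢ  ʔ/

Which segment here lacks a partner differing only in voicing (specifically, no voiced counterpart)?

/ʔ/

Alveolar: /t/ ~ /d/
Retroflex: /ʈ/ ~ /ɖ/
Palatal: /c/ ~ /ɟ/
Velar: /k/ ~ /ɡ/
Uvular: /q/ ~ /ɢ/
Glottal: only /ʔ/ (voiceless); no voiced partner.
So /ʔ/ is the unpaired segment.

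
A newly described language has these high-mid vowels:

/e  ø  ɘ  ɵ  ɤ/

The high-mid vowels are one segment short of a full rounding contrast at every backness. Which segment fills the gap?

/o/

Unrounded: /e/ (front), /ɘ/ (central), /ɤ/ (back).
Rounded: /ø/ (front), /ɵ/ (central).
The back row has no rounded member, so the gap is the back rounded vowel /o/.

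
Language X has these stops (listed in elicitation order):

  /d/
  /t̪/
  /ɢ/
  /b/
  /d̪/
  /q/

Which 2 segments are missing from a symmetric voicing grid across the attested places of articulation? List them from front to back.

/p/, /t/

Voiceless: /t̪/ (dental), /q/ (uvular).
Voiced: /b/ (bilabial), /d̪/ (dental), /d/ (alveolar), /ɢ/ (uvular).
Gaps, from front to back: bilabial lacks voiceless (/p/); alveolar lacks voiceless (/t/).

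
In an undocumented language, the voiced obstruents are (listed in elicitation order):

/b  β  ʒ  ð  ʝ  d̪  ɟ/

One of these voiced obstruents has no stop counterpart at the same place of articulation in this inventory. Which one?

/ʒ/

Bilabial: /b/ ~ /β/
Dental: /d̪/ ~ /ð/
Palatal: /ɟ/ ~ /ʝ/
Postalveolar: only /ʒ/ (fricative); no stop partner.
So /ʒ/ is the unpaired segment.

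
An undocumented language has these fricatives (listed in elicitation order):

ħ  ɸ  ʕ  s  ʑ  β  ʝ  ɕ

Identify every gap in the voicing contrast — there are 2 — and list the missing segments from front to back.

/z/, /ç/

place of articulation  voiceless  voiced  
bilabial          ɸ         β       
alveolar          s         —       
alveolo-palatal   ɕ         ʑ       
palatal           —         ʝ       
pharyngeal        ħ         ʕ       
Gaps, from front to back: alveolar lacks voiced (/z/); palatal lacks voiceless (/ç/).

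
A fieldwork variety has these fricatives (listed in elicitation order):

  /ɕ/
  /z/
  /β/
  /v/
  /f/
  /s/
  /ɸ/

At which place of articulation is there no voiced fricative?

alveolo-palatal

bilabial: voiceless /ɸ/, voiced /β/.
labiodental: voiceless /f/, voiced /v/.
alveolar: voiceless /s/, voiced /z/.
alveolo-palatal: voiceless /ɕ/, voiced —.
Every place of articulation has a voiced member except alveolo-palatal, where /ʑ/ would be expected.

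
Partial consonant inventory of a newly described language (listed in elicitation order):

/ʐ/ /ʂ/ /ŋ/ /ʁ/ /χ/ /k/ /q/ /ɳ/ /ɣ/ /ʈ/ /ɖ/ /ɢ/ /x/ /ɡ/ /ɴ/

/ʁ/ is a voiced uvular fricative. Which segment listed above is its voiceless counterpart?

The voiceless counterpart is a voiceless uvular fricative — in this inventory, /χ/.

/χ/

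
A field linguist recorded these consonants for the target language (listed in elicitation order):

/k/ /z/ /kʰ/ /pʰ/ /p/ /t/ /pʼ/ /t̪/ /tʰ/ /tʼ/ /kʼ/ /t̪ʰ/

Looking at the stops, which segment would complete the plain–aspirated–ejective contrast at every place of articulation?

place of articulation  plain     aspirated  ejective
bilabial          p         pʰ        pʼ      
dental            t̪        t̪ʰ       —       
alveolar          t         tʰ        tʼ      
velar             k         kʰ        kʼ      
The dental row has no ejective member, so the gap is the ejective dental stop /t̪ʼ/.

/t̪ʼ/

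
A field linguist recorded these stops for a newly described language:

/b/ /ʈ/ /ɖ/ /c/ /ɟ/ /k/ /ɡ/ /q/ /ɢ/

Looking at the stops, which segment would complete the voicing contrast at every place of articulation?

/p/

Voiceless: /ʈ/ (retroflex), /c/ (palatal), /k/ (velar), /q/ (uvular).
Voiced: /b/ (bilabial), /ɖ/ (retroflex), /ɟ/ (palatal), /ɡ/ (velar), /ɢ/ (uvular).
The bilabial row has no voiceless member, so the gap is the voiceless bilabial stop /p/.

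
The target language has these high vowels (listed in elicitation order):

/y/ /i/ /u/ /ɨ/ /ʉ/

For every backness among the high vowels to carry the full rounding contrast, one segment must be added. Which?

backness          unrounded  rounded 
front             i         y       
central           ɨ         ʉ       
back              —         u       
The back row has no unrounded member, so the gap is the back unrounded vowel /ɯ/.

/ɯ/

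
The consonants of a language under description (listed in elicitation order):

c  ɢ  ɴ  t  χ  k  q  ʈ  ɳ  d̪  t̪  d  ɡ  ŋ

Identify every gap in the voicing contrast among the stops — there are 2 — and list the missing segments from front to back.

dental: voiceless /t̪/, voiced /d̪/.
alveolar: voiceless /t/, voiced /d/.
retroflex: voiceless /ʈ/, voiced —.
palatal: voiceless /c/, voiced —.
velar: voiceless /k/, voiced /ɡ/.
uvular: voiceless /q/, voiced /ɢ/.
Gaps, from front to back: retroflex lacks voiced (/ɖ/); palatal lacks voiced (/ɟ/).

/ɖ/, /ɟ/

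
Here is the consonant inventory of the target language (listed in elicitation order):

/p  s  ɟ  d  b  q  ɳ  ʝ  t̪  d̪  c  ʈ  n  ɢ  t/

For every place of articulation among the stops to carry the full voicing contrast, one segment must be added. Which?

place of articulation  voiceless  voiced  
bilabial          p         b       
dental            t̪        d̪      
alveolar          t         d       
retroflex         ʈ         —       
palatal           c         ɟ       
uvular            q         ɢ       
The retroflex row has no voiced member, so the gap is the voiced retroflex stop /ɖ/.

/ɖ/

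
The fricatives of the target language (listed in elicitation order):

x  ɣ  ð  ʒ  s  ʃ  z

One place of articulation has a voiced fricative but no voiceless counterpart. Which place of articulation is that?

dental

Voiceless: /s/ (alveolar), /ʃ/ (postalveolar), /x/ (velar).
Voiced: /ð/ (dental), /z/ (alveolar), /ʒ/ (postalveolar), /ɣ/ (velar).
Every place of articulation has a voiceless member except dental, where /θ/ would be expected.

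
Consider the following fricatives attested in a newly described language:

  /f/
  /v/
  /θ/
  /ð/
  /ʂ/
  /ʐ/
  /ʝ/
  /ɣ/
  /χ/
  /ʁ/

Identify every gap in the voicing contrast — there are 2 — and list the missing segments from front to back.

labiodental: voiceless /f/, voiced /v/.
dental: voiceless /θ/, voiced /ð/.
retroflex: voiceless /ʂ/, voiced /ʐ/.
palatal: voiceless —, voiced /ʝ/.
velar: voiceless —, voiced /ɣ/.
uvular: voiceless /χ/, voiced /ʁ/.
Gaps, from front to back: palatal lacks voiceless (/ç/); velar lacks voiceless (/x/).

/ç/, /x/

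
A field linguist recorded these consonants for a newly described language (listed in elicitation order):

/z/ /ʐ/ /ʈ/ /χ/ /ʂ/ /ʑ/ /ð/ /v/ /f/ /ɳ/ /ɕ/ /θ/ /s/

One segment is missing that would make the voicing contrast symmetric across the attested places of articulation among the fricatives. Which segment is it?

/ʁ/

labiodental: voiceless /f/, voiced /v/.
dental: voiceless /θ/, voiced /ð/.
alveolar: voiceless /s/, voiced /z/.
retroflex: voiceless /ʂ/, voiced /ʐ/.
alveolo-palatal: voiceless /ɕ/, voiced /ʑ/.
uvular: voiceless /χ/, voiced —.
The uvular row has no voiced member, so the gap is the voiced uvular fricative /ʁ/.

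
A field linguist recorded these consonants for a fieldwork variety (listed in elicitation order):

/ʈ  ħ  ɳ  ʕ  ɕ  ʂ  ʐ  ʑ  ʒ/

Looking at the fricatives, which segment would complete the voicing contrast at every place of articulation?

place of articulation  voiceless  voiced  
postalveolar      —         ʒ       
retroflex         ʂ         ʐ       
alveolo-palatal   ɕ         ʑ       
pharyngeal        ħ         ʕ       
The postalveolar row has no voiceless member, so the gap is the voiceless postalveolar fricative /ʃ/.

/ʃ/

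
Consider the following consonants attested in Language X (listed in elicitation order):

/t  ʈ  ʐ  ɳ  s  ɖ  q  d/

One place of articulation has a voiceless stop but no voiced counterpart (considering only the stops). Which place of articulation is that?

place of articulation  voiceless  voiced  
alveolar          t         d       
retroflex         ʈ         ɖ       
uvular            q         —       
Every place of articulation has a voiced member except uvular, where /ɢ/ would be expected.

uvular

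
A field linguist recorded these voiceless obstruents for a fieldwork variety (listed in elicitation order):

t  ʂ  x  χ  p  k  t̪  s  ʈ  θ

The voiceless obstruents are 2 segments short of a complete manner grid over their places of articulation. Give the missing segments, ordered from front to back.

bilabial: stop /p/, fricative —.
dental: stop /t̪/, fricative /θ/.
alveolar: stop /t/, fricative /s/.
retroflex: stop /ʈ/, fricative /ʂ/.
velar: stop /k/, fricative /x/.
uvular: stop —, fricative /χ/.
Gaps, from front to back: bilabial lacks fricative (/ɸ/); uvular lacks stop (/q/).

/ɸ/, /q/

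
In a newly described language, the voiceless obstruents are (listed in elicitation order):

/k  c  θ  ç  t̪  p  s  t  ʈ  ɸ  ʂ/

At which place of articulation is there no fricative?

velar

place of articulation  stop      fricative
bilabial          p         ɸ       
dental            t̪        θ       
alveolar          t         s       
retroflex         ʈ         ʂ       
palatal           c         ç       
velar             k         —       
Every place of articulation has a fricative member except velar, where /x/ would be expected.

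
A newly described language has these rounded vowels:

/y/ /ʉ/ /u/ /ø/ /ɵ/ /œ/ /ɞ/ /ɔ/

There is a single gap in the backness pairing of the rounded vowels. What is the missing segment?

height            front     central   back    
high              y         ʉ         u       
high-mid          ø         ɵ         —       
low-mid           œ         ɞ         ɔ       
The high-mid row has no back member, so the gap is the high-mid back rounded vowel /o/.

/o/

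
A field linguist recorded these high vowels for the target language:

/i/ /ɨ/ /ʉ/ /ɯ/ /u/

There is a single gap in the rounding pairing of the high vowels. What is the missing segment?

/y/

Unrounded: /i/ (front), /ɨ/ (central), /ɯ/ (back).
Rounded: /ʉ/ (central), /u/ (back).
The front row has no rounded member, so the gap is the front rounded vowel /y/.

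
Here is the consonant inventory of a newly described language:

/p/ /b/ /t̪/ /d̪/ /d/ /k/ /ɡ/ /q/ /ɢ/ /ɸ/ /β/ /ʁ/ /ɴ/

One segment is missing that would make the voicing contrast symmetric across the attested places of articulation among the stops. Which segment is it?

/t/

place of articulation  voiceless  voiced  
bilabial          p         b       
dental            t̪        d̪      
alveolar          —         d       
velar             k         ɡ       
uvular            q         ɢ       
The alveolar row has no voiceless member, so the gap is the voiceless alveolar stop /t/.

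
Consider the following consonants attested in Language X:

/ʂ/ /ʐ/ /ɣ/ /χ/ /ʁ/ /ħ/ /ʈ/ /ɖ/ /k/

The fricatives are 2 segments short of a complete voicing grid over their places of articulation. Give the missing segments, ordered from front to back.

/x/, /ʕ/

place of articulation  voiceless  voiced  
retroflex         ʂ         ʐ       
velar             —         ɣ       
uvular            χ         ʁ       
pharyngeal        ħ         —       
Gaps, from front to back: velar lacks voiceless (/x/); pharyngeal lacks voiced (/ʕ/).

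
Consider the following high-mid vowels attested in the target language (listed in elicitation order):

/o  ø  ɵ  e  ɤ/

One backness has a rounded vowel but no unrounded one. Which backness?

central

front: unrounded /e/, rounded /ø/.
central: unrounded —, rounded /ɵ/.
back: unrounded /ɤ/, rounded /o/.
Every backness has an unrounded member except central, where /ɘ/ would be expected.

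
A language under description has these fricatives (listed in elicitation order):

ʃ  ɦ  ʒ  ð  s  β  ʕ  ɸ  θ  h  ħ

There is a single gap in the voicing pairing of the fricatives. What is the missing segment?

Voiceless: /ɸ/ (bilabial), /θ/ (dental), /s/ (alveolar), /ʃ/ (postalveolar), /ħ/ (pharyngeal), /h/ (glottal).
Voiced: /β/ (bilabial), /ð/ (dental), /ʒ/ (postalveolar), /ʕ/ (pharyngeal), /ɦ/ (glottal).
The alveolar row has no voiced member, so the gap is the voiced alveolar fricative /z/.

/z/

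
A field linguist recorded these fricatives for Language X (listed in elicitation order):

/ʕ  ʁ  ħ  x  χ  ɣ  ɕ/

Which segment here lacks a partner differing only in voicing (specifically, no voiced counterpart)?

Velar: /x/ ~ /ɣ/
Uvular: /χ/ ~ /ʁ/
Pharyngeal: /ħ/ ~ /ʕ/
Alveolo-palatal: only /ɕ/ (voiceless); no voiced partner.
So /ɕ/ is the unpaired segment.

/ɕ/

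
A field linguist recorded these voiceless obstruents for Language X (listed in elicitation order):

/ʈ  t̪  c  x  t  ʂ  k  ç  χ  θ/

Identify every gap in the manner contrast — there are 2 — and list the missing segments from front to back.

/s/, /q/

dental: stop /t̪/, fricative /θ/.
alveolar: stop /t/, fricative —.
retroflex: stop /ʈ/, fricative /ʂ/.
palatal: stop /c/, fricative /ç/.
velar: stop /k/, fricative /x/.
uvular: stop —, fricative /χ/.
Gaps, from front to back: alveolar lacks fricative (/s/); uvular lacks stop (/q/).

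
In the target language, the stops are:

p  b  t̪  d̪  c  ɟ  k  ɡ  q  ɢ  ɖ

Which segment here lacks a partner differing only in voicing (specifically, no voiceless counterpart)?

/ɖ/

Bilabial: /p/ ~ /b/
Dental: /t̪/ ~ /d̪/
Palatal: /c/ ~ /ɟ/
Velar: /k/ ~ /ɡ/
Uvular: /q/ ~ /ɢ/
Retroflex: only /ɖ/ (voiced); no voiceless partner.
So /ɖ/ is the unpaired segment.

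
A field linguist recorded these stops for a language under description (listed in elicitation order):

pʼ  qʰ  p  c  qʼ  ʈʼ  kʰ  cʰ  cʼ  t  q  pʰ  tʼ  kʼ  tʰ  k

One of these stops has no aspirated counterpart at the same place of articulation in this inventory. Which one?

/ʈʼ/

Bilabial: /p/ ~ /pʰ/ ~ /pʼ/
Alveolar: /t/ ~ /tʰ/ ~ /tʼ/
Palatal: /c/ ~ /cʰ/ ~ /cʼ/
Velar: /k/ ~ /kʰ/ ~ /kʼ/
Uvular: /q/ ~ /qʰ/ ~ /qʼ/
Retroflex: only /ʈʼ/ (ejective); no aspirated partner.
So /ʈʼ/ is the unpaired segment.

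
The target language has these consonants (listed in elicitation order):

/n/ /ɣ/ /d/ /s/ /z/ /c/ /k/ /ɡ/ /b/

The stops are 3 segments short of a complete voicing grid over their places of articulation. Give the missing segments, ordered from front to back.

/p/, /t/, /ɟ/

place of articulation  voiceless  voiced  
bilabial          —         b       
alveolar          —         d       
palatal           c         —       
velar             k         ɡ       
Gaps, from front to back: bilabial lacks voiceless (/p/); alveolar lacks voiceless (/t/); palatal lacks voiced (/ɟ/).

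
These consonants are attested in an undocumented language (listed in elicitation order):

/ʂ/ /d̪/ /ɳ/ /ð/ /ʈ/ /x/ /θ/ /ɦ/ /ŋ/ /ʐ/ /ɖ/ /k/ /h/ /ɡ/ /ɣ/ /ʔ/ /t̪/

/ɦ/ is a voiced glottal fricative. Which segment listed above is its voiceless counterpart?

/h/

The voiceless counterpart is a voiceless glottal fricative — in this inventory, /h/.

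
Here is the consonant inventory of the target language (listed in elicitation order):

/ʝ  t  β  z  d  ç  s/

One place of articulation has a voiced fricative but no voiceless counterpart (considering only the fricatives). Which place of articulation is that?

bilabial

Voiceless: /s/ (alveolar), /ç/ (palatal).
Voiced: /β/ (bilabial), /z/ (alveolar), /ʝ/ (palatal).
Every place of articulation has a voiceless member except bilabial, where /ɸ/ would be expected.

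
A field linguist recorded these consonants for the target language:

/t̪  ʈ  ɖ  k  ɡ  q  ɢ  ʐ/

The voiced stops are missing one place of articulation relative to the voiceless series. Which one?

dental: voiceless /t̪/, voiced —.
retroflex: voiceless /ʈ/, voiced /ɖ/.
velar: voiceless /k/, voiced /ɡ/.
uvular: voiceless /q/, voiced /ɢ/.
Every place of articulation has a voiced member except dental, where /d̪/ would be expected.

dental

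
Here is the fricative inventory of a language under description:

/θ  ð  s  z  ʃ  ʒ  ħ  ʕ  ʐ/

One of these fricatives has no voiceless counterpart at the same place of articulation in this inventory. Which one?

Dental: /θ/ ~ /ð/
Alveolar: /s/ ~ /z/
Postalveolar: /ʃ/ ~ /ʒ/
Pharyngeal: /ħ/ ~ /ʕ/
Retroflex: only /ʐ/ (voiced); no voiceless partner.
So /ʐ/ is the unpaired segment.

/ʐ/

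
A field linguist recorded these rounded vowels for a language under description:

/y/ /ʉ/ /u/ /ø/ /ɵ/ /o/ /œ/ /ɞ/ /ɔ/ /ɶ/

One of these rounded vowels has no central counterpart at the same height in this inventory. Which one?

High: /y/ ~ /ʉ/ ~ /u/
High-mid: /ø/ ~ /ɵ/ ~ /o/
Low-mid: /œ/ ~ /ɞ/ ~ /ɔ/
Low: only /ɶ/ (front); no central partner.
So /ɶ/ is the unpaired segment.

/ɶ/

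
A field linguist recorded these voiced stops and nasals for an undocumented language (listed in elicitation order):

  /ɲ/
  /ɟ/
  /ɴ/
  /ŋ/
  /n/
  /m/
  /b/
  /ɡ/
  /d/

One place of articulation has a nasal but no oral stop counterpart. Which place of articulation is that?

uvular

bilabial: oral stop /b/, nasal /m/.
alveolar: oral stop /d/, nasal /n/.
palatal: oral stop /ɟ/, nasal /ɲ/.
velar: oral stop /ɡ/, nasal /ŋ/.
uvular: oral stop —, nasal /ɴ/.
Every place of articulation has an oral stop member except uvular, where /ɢ/ would be expected.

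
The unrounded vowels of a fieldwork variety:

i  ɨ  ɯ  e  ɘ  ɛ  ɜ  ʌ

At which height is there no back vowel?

high-mid

Front: /i/ (high), /e/ (high-mid), /ɛ/ (low-mid).
Central: /ɨ/ (high), /ɘ/ (high-mid), /ɜ/ (low-mid).
Back: /ɯ/ (high), /ʌ/ (low-mid).
Every height has a back member except high-mid, where /ɤ/ would be expected.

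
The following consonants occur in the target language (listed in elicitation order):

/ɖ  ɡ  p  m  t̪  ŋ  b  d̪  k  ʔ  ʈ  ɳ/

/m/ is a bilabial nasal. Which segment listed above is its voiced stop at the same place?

The voiced stop at the same place is a voiced bilabial stop — in this inventory, /b/.

/b/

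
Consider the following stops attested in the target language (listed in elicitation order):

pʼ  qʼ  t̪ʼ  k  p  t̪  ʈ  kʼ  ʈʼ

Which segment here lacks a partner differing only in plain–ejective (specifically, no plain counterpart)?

Bilabial: /p/ ~ /pʼ/
Dental: /t̪/ ~ /t̪ʼ/
Retroflex: /ʈ/ ~ /ʈʼ/
Velar: /k/ ~ /kʼ/
Uvular: only /qʼ/ (ejective); no plain partner.
So /qʼ/ is the unpaired segment.

/qʼ/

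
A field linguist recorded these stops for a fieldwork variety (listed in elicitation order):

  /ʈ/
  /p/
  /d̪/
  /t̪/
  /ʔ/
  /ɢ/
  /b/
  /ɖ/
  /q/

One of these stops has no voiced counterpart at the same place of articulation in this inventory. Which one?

Bilabial: /p/ ~ /b/
Dental: /t̪/ ~ /d̪/
Retroflex: /ʈ/ ~ /ɖ/
Uvular: /q/ ~ /ɢ/
Glottal: only /ʔ/ (voiceless); no voiced partner.
So /ʔ/ is the unpaired segment.

/ʔ/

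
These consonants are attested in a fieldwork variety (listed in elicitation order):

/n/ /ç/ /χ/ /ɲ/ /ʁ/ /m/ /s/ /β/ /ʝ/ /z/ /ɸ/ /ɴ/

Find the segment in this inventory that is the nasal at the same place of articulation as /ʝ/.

/ɲ/

/ʝ/ is a voiced palatal fricative.
The nasal at the same place is a palatal nasal — in this inventory, /ɲ/.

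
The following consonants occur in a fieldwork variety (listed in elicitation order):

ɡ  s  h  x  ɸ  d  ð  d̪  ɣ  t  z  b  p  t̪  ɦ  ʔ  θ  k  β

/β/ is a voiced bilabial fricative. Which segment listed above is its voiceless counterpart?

The voiceless counterpart is a voiceless bilabial fricative — in this inventory, /ɸ/.

/ɸ/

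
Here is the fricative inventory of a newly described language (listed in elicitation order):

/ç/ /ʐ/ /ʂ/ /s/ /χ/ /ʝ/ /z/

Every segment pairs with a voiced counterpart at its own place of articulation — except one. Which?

Alveolar: /s/ ~ /z/
Retroflex: /ʂ/ ~ /ʐ/
Palatal: /ç/ ~ /ʝ/
Uvular: only /χ/ (voiceless); no voiced partner.
So /χ/ is the unpaired segment.

/χ/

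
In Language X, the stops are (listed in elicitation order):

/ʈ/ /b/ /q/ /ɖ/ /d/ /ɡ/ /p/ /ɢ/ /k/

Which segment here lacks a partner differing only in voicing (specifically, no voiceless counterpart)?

/d/

Bilabial: /p/ ~ /b/
Retroflex: /ʈ/ ~ /ɖ/
Velar: /k/ ~ /ɡ/
Uvular: /q/ ~ /ɢ/
Alveolar: only /d/ (voiced); no voiceless partner.
So /d/ is the unpaired segment.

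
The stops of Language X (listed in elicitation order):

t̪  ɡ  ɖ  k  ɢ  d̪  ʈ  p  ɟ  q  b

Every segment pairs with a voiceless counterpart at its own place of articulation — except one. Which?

Bilabial: /p/ ~ /b/
Dental: /t̪/ ~ /d̪/
Retroflex: /ʈ/ ~ /ɖ/
Velar: /k/ ~ /ɡ/
Uvular: /q/ ~ /ɢ/
Palatal: only /ɟ/ (voiced); no voiceless partner.
So /ɟ/ is the unpaired segment.

/ɟ/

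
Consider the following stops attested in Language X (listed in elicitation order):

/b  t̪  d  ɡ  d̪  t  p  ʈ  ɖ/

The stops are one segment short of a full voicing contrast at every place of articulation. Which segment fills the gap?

/k/

place of articulation  voiceless  voiced  
bilabial          p         b       
dental            t̪        d̪      
alveolar          t         d       
retroflex         ʈ         ɖ       
velar             —         ɡ       
The velar row has no voiceless member, so the gap is the voiceless velar stop /k/.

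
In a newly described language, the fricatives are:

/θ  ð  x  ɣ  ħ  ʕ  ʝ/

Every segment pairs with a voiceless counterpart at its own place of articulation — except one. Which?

Dental: /θ/ ~ /ð/
Velar: /x/ ~ /ɣ/
Pharyngeal: /ħ/ ~ /ʕ/
Palatal: only /ʝ/ (voiced); no voiceless partner.
So /ʝ/ is the unpaired segment.

/ʝ/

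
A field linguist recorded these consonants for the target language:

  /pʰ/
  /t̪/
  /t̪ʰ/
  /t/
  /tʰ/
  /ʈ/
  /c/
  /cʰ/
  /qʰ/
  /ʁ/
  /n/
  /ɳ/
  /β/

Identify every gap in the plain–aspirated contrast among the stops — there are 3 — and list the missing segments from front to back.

/p/, /ʈʰ/, /q/

place of articulation  plain     aspirated
bilabial          —         pʰ      
dental            t̪        t̪ʰ     
alveolar          t         tʰ      
retroflex         ʈ         —       
palatal           c         cʰ      
uvular            —         qʰ      
Gaps, from front to back: bilabial lacks plain (/p/); retroflex lacks aspirated (/ʈʰ/); uvular lacks plain (/q/).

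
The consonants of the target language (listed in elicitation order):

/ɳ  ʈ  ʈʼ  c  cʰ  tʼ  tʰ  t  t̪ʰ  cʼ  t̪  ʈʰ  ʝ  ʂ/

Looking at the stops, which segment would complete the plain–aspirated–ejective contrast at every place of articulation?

/t̪ʼ/

dental: plain /t̪/, aspirated /t̪ʰ/, ejective —.
alveolar: plain /t/, aspirated /tʰ/, ejective /tʼ/.
retroflex: plain /ʈ/, aspirated /ʈʰ/, ejective /ʈʼ/.
palatal: plain /c/, aspirated /cʰ/, ejective /cʼ/.
The dental row has no ejective member, so the gap is the ejective dental stop /t̪ʼ/.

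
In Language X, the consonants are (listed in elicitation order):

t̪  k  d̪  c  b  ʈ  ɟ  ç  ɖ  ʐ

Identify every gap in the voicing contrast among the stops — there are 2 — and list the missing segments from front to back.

Voiceless: /t̪/ (dental), /ʈ/ (retroflex), /c/ (palatal), /k/ (velar).
Voiced: /b/ (bilabial), /d̪/ (dental), /ɖ/ (retroflex), /ɟ/ (palatal).
Gaps, from front to back: bilabial lacks voiceless (/p/); velar lacks voiced (/ɡ/).

/p/, /ɡ/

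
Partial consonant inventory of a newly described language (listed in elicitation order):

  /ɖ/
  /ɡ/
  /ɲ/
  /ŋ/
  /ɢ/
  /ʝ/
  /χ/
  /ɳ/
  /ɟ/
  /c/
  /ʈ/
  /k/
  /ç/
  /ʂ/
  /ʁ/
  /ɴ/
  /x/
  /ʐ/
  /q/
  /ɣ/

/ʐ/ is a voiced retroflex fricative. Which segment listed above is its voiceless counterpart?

The voiceless counterpart is a voiceless retroflex fricative — in this inventory, /ʂ/.

/ʂ/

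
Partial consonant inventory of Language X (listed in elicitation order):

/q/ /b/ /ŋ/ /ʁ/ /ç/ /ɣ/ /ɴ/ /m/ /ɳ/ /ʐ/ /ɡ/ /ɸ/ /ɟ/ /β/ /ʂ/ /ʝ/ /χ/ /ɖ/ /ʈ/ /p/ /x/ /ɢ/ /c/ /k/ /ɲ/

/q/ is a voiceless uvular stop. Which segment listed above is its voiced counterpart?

/ɢ/

The voiced counterpart is a voiced uvular stop — in this inventory, /ɢ/.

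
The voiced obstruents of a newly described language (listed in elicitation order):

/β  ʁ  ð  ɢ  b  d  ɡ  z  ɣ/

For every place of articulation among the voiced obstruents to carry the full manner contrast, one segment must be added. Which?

bilabial: stop /b/, fricative /β/.
dental: stop —, fricative /ð/.
alveolar: stop /d/, fricative /z/.
velar: stop /ɡ/, fricative /ɣ/.
uvular: stop /ɢ/, fricative /ʁ/.
The dental row has no stop member, so the gap is the dental stop /d̪/.

/d̪/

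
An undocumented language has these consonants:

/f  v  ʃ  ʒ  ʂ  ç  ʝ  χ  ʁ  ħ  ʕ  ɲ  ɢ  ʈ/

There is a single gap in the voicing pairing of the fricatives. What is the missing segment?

place of articulation  voiceless  voiced  
labiodental       f         v       
postalveolar      ʃ         ʒ       
retroflex         ʂ         —       
palatal           ç         ʝ       
uvular            χ         ʁ       
pharyngeal        ħ         ʕ       
The retroflex row has no voiced member, so the gap is the voiced retroflex fricative /ʐ/.

/ʐ/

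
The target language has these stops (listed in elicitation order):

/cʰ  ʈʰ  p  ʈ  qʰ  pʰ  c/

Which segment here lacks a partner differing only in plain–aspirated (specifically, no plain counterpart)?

Bilabial: /p/ ~ /pʰ/
Retroflex: /ʈ/ ~ /ʈʰ/
Palatal: /c/ ~ /cʰ/
Uvular: only /qʰ/ (aspirated); no plain partner.
So /qʰ/ is the unpaired segment.

/qʰ/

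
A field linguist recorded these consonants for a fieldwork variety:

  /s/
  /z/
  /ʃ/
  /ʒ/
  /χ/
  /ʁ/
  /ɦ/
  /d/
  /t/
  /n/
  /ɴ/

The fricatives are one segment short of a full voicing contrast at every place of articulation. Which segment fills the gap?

/h/

Voiceless: /s/ (alveolar), /ʃ/ (postalveolar), /χ/ (uvular).
Voiced: /z/ (alveolar), /ʒ/ (postalveolar), /ʁ/ (uvular), /ɦ/ (glottal).
The glottal row has no voiceless member, so the gap is the voiceless glottal fricative /h/.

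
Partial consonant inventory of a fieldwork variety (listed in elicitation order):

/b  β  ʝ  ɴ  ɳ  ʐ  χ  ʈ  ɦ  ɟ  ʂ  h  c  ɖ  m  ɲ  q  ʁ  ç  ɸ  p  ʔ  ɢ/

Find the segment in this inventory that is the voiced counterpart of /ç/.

/ç/ is a voiceless palatal fricative.
The voiced counterpart is a voiced palatal fricative — in this inventory, /ʝ/.

/ʝ/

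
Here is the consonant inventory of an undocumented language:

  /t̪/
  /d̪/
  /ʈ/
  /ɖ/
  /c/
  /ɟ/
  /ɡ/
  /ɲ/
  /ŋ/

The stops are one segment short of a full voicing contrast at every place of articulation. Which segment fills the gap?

Voiceless: /t̪/ (dental), /ʈ/ (retroflex), /c/ (palatal).
Voiced: /d̪/ (dental), /ɖ/ (retroflex), /ɟ/ (palatal), /ɡ/ (velar).
The velar row has no voiceless member, so the gap is the voiceless velar stop /k/.

/k/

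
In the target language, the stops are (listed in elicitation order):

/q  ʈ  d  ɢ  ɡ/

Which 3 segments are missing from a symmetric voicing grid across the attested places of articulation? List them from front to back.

Voiceless: /ʈ/ (retroflex), /q/ (uvular).
Voiced: /d/ (alveolar), /ɡ/ (velar), /ɢ/ (uvular).
Gaps, from front to back: alveolar lacks voiceless (/t/); retroflex lacks voiced (/ɖ/); velar lacks voiceless (/k/).

/t/, /ɖ/, /k/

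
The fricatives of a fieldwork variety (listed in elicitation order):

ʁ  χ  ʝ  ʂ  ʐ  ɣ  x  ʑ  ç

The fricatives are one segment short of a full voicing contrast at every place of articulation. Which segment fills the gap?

retroflex: voiceless /ʂ/, voiced /ʐ/.
alveolo-palatal: voiceless —, voiced /ʑ/.
palatal: voiceless /ç/, voiced /ʝ/.
velar: voiceless /x/, voiced /ɣ/.
uvular: voiceless /χ/, voiced /ʁ/.
The alveolo-palatal row has no voiceless member, so the gap is the voiceless alveolo-palatal fricative /ɕ/.

/ɕ/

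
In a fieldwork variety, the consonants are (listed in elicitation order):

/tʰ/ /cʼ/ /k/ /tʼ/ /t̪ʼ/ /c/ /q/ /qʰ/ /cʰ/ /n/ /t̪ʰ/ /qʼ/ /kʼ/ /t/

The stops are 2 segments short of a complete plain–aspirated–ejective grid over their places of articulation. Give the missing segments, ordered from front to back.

/t̪/, /kʰ/

dental: plain —, aspirated /t̪ʰ/, ejective /t̪ʼ/.
alveolar: plain /t/, aspirated /tʰ/, ejective /tʼ/.
palatal: plain /c/, aspirated /cʰ/, ejective /cʼ/.
velar: plain /k/, aspirated —, ejective /kʼ/.
uvular: plain /q/, aspirated /qʰ/, ejective /qʼ/.
Gaps, from front to back: dental lacks plain (/t̪/); velar lacks aspirated (/kʰ/).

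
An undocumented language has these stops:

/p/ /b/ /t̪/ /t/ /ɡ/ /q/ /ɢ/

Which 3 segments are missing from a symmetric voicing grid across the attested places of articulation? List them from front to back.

/d̪/, /d/, /k/

Voiceless: /p/ (bilabial), /t̪/ (dental), /t/ (alveolar), /q/ (uvular).
Voiced: /b/ (bilabial), /ɡ/ (velar), /ɢ/ (uvular).
Gaps, from front to back: dental lacks voiced (/d̪/); alveolar lacks voiced (/d/); velar lacks voiceless (/k/).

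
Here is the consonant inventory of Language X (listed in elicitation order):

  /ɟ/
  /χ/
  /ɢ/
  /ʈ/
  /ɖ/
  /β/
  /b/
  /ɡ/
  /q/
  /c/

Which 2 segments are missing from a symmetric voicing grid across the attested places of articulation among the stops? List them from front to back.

/p/, /k/

bilabial: voiceless —, voiced /b/.
retroflex: voiceless /ʈ/, voiced /ɖ/.
palatal: voiceless /c/, voiced /ɟ/.
velar: voiceless —, voiced /ɡ/.
uvular: voiceless /q/, voiced /ɢ/.
Gaps, from front to back: bilabial lacks voiceless (/p/); velar lacks voiceless (/k/).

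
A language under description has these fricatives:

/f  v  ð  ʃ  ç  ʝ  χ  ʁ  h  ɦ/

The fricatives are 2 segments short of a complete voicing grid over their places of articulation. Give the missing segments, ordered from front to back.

labiodental: voiceless /f/, voiced /v/.
dental: voiceless —, voiced /ð/.
postalveolar: voiceless /ʃ/, voiced —.
palatal: voiceless /ç/, voiced /ʝ/.
uvular: voiceless /χ/, voiced /ʁ/.
glottal: voiceless /h/, voiced /ɦ/.
Gaps, from front to back: dental lacks voiceless (/θ/); postalveolar lacks voiced (/ʒ/).

/θ/, /ʒ/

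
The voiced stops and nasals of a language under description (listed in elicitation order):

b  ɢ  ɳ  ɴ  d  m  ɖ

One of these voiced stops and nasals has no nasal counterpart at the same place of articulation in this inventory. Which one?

Bilabial: /b/ ~ /m/
Retroflex: /ɖ/ ~ /ɳ/
Uvular: /ɢ/ ~ /ɴ/
Alveolar: only /d/ (oral stop); no nasal partner.
So /d/ is the unpaired segment.

/d/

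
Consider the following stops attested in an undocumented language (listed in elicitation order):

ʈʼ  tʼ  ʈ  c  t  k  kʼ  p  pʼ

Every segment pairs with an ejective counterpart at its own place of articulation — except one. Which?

Bilabial: /p/ ~ /pʼ/
Alveolar: /t/ ~ /tʼ/
Retroflex: /ʈ/ ~ /ʈʼ/
Velar: /k/ ~ /kʼ/
Palatal: only /c/ (plain); no ejective partner.
So /c/ is the unpaired segment.

/c/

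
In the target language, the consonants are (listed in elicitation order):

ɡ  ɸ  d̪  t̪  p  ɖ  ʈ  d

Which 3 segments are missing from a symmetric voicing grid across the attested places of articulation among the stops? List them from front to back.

bilabial: voiceless /p/, voiced —.
dental: voiceless /t̪/, voiced /d̪/.
alveolar: voiceless —, voiced /d/.
retroflex: voiceless /ʈ/, voiced /ɖ/.
velar: voiceless —, voiced /ɡ/.
Gaps, from front to back: bilabial lacks voiced (/b/); alveolar lacks voiceless (/t/); velar lacks voiceless (/k/).

/b/, /t/, /k/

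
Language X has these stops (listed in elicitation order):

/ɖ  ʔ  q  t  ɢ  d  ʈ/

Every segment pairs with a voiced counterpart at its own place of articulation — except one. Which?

/ʔ/

Alveolar: /t/ ~ /d/
Retroflex: /ʈ/ ~ /ɖ/
Uvular: /q/ ~ /ɢ/
Glottal: only /ʔ/ (voiceless); no voiced partner.
So /ʔ/ is the unpaired segment.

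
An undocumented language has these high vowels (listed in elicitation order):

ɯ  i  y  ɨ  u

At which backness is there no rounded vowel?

central

backness          unrounded  rounded 
front             i         y       
central           ɨ         —       
back              ɯ         u       
Every backness has a rounded member except central, where /ʉ/ would be expected.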